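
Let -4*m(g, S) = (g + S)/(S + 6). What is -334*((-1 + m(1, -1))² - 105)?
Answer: 34736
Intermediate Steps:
m(g, S) = -(S + g)/(4*(6 + S)) (m(g, S) = -(g + S)/(4*(S + 6)) = -(S + g)/(4*(6 + S)))
-334*((-1 + m(1, -1))² - 105) = -334*((-1 + (-1*(-1) - 1*1)/(4*(6 - 1)))² - 105) = -334*((-1 + (¼)*(1 - 1)/5)² - 105) = -334*((-1 + (¼)*(⅕)*0)² - 105) = -334*((-1 + 0)² - 105) = -334*((-1)² - 105) = -334*(1 - 105) = -334*(-104) = 34736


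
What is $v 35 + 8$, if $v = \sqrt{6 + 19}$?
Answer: $183$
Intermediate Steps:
$v = 5$ ($v = \sqrt{25} = 5$)
$v 35 + 8 = 5 \cdot 35 + 8 = 175 + 8 = 183$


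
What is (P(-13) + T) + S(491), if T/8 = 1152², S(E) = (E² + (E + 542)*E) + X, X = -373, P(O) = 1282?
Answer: 11366025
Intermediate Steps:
S(E) = -373 + E² + E*(542 + E) (S(E) = (E² + (E + 542)*E) - 373 = (E² + (542 + E)*E) - 373 = (E² + E*(542 + E)) - 373 = -373 + E² + E*(542 + E))
T = 10616832 (T = 8*1152² = 8*1327104 = 10616832)
(P(-13) + T) + S(491) = (1282 + 10616832) + (-373 + 2*491² + 542*491) = 10618114 + (-373 + 2*241081 + 266122) = 10618114 + (-373 + 482162 + 266122) = 10618114 + 747911 = 11366025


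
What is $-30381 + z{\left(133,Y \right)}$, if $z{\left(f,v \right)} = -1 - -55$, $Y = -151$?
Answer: $-30327$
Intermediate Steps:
$z{\left(f,v \right)} = 54$ ($z{\left(f,v \right)} = -1 + 55 = 54$)
$-30381 + z{\left(133,Y \right)} = -30381 + 54 = -30327$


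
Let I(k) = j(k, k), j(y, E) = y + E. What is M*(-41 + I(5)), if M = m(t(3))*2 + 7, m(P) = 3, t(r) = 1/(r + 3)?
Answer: -403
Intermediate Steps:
t(r) = 1/(3 + r)
M = 13 (M = 3*2 + 7 = 6 + 7 = 13)
j(y, E) = E + y
I(k) = 2*k (I(k) = k + k = 2*k)
M*(-41 + I(5)) = 13*(-41 + 2*5) = 13*(-41 + 10) = 13*(-31) = -403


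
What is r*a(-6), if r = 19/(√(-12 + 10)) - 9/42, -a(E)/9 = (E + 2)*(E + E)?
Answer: 648/7 + 4104*I*√2 ≈ 92.571 + 5803.9*I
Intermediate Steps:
a(E) = -18*E*(2 + E) (a(E) = -9*(E + 2)*(E + E) = -9*(2 + E)*2*E = -18*E*(2 + E))
r = -3/14 - 19*I*√2/2 (r = 19/(√(-2)) - 9*1/42 = 19/((I*√2)) - 3/14 = 19*(-I*√2/2) - 3/14 = -19*I*√2/2 - 3/14 = -3/14 - 19*I*√2/2 ≈ -0.21429 - 13.435*I)
r*a(-6) = (-3/14 - 19*I*√2/2)*(-18*(-6)*(2 - 6)) = (-3/14 - 19*I*√2/2)*(-18*(-6)*(-4)) = (-3/14 - 19*I*√2/2)*(-432) = 648/7 + 4104*I*√2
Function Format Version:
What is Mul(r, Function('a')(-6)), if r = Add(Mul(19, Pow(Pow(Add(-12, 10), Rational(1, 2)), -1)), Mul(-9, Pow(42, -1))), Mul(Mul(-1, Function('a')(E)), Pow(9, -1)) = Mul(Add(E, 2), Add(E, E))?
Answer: Add(Rational(648, 7), Mul(4104, I, Pow(2, Rational(1, 2)))) ≈ Add(92.571, Mul(5803.9, I))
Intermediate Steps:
Function('a')(E) = Mul(-18, E, Add(2, E)) (Function('a')(E) = Mul(-9, Mul(Add(E, 2), Add(E, E))) = Mul(-9, Mul(Add(2, E), Mul(2, E))) = Mul(-9, Mul(2, E, Add(2, E))) = Mul(-18, E, Add(2, E)))
r = Add(Rational(-3, 14), Mul(Rational(-19, 2), I, Pow(2, Rational(1, 2)))) (r = Add(Mul(19, Pow(Pow(-2, Rational(1, 2)), -1)), Mul(-9, Rational(1, 42))) = Add(Mul(19, Pow(Mul(I, Pow(2, Rational(1, 2))), -1)), Rational(-3, 14)) = Add(Mul(19, Mul(Rational(-1, 2), I, Pow(2, Rational(1, 2)))), Rational(-3, 14)) = Add(Mul(Rational(-19, 2), I, Pow(2, Rational(1, 2))), Rational(-3, 14)) = Add(Rational(-3, 14), Mul(Rational(-19, 2), I, Pow(2, Rational(1, 2)))) ≈ Add(-0.21429, Mul(-13.435, I)))
Mul(r, Function('a')(-6)) = Mul(Add(Rational(-3, 14), Mul(Rational(-19, 2), I, Pow(2, Rational(1, 2)))), Mul(-18, -6, Add(2, -6))) = Mul(Add(Rational(-3, 14), Mul(Rational(-19, 2), I, Pow(2, Rational(1, 2)))), Mul(-18, -6, -4)) = Mul(Add(Rational(-3, 14), Mul(Rational(-19, 2), I, Pow(2, Rational(1, 2)))), -432) = Add(Rational(648, 7), Mul(4104, I, Pow(2, Rational(1, 2))))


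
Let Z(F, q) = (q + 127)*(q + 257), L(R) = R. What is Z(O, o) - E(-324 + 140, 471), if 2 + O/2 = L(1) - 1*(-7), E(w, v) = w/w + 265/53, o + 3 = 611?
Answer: 635769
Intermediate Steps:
o = 608 (o = -3 + 611 = 608)
E(w, v) = 6 (E(w, v) = 1 + 265*(1/53) = 1 + 5 = 6)
O = 12 (O = -4 + 2*(1 - 1*(-7)) = -4 + 2*(1 + 7) = -4 + 2*8 = -4 + 16 = 12)
Z(F, q) = (127 + q)*(257 + q)
Z(O, o) - E(-324 + 140, 471) = (32639 + 608**2 + 384*608) - 1*6 = (32639 + 369664 + 233472) - 6 = 635775 - 6 = 635769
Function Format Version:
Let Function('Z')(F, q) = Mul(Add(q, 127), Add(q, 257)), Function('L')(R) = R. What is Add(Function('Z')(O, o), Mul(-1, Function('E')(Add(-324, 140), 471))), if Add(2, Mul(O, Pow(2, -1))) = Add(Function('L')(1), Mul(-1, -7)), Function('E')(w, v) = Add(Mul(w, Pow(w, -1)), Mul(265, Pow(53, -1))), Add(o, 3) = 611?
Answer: 635769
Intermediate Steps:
o = 608 (o = Add(-3, 611) = 608)
Function('E')(w, v) = 6 (Function('E')(w, v) = Add(1, Mul(265, Rational(1, 53))) = Add(1, 5) = 6)
O = 12 (O = Add(-4, Mul(2, Add(1, Mul(-1, -7)))) = Add(-4, Mul(2, Add(1, 7))) = Add(-4, Mul(2, 8)) = Add(-4, 16) = 12)
Function('Z')(F, q) = Mul(Add(127, q), Add(257, q))
Add(Function('Z')(O, o), Mul(-1, Function('E')(Add(-324, 140), 471))) = Add(Add(32639, Pow(608, 2), Mul(384, 608)), Mul(-1, 6)) = Add(Add(32639, 369664, 233472), -6) = Add(635775, -6) = 635769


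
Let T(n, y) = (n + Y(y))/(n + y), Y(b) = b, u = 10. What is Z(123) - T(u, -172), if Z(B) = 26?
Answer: 25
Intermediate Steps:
T(n, y) = 1 (T(n, y) = (n + y)/(n + y) = 1)
Z(123) - T(u, -172) = 26 - 1*1 = 26 - 1 = 25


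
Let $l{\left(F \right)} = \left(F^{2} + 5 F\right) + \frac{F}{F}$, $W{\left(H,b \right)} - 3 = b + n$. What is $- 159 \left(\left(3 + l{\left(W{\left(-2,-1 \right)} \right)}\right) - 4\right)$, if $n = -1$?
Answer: $-954$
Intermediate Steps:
$W{\left(H,b \right)} = 2 + b$ ($W{\left(H,b \right)} = 3 + \left(b - 1\right) = 3 + \left(-1 + b\right) = 2 + b$)
$l{\left(F \right)} = 1 + F^{2} + 5 F$ ($l{\left(F \right)} = \left(F^{2} + 5 F\right) + 1 = 1 + F^{2} + 5 F$)
$- 159 \left(\left(3 + l{\left(W{\left(-2,-1 \right)} \right)}\right) - 4\right) = - 159 \left(\left(3 + \left(1 + \left(2 - 1\right)^{2} + 5 \left(2 - 1\right)\right)\right) - 4\right) = - 159 \left(\left(3 + \left(1 + 1^{2} + 5 \cdot 1\right)\right) - 4\right) = - 159 \left(\left(3 + \left(1 + 1 + 5\right)\right) - 4\right) = - 159 \left(\left(3 + 7\right) - 4\right) = - 159 \left(10 - 4\right) = \left(-159\right) 6 = -954$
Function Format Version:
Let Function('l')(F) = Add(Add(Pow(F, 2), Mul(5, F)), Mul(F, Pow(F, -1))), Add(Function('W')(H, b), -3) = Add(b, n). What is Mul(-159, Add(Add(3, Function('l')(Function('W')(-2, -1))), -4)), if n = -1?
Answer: -954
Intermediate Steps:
Function('W')(H, b) = Add(2, b) (Function('W')(H, b) = Add(3, Add(b, -1)) = Add(3, Add(-1, b)) = Add(2, b))
Function('l')(F) = Add(1, Pow(F, 2), Mul(5, F)) (Function('l')(F) = Add(Add(Pow(F, 2), Mul(5, F)), 1) = Add(1, Pow(F, 2), Mul(5, F)))
Mul(-159, Add(Add(3, Function('l')(Function('W')(-2, -1))), -4)) = Mul(-159, Add(Add(3, Add(1, Pow(Add(2, -1), 2), Mul(5, Add(2, -1)))), -4)) = Mul(-159, Add(Add(3, Add(1, Pow(1, 2), Mul(5, 1))), -4)) = Mul(-159, Add(Add(3, Add(1, 1, 5)), -4)) = Mul(-159, Add(Add(3, 7), -4)) = Mul(-159, Add(10, -4)) = Mul(-159, 6) = -954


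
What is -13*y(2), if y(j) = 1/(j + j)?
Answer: -13/4 ≈ -3.2500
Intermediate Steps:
y(j) = 1/(2*j)
-13*y(2) = -13/(2*2) = -13*¼ = -13/4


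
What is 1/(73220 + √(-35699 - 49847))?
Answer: 36610/2680626973 - I*√85546/5361253946 ≈ 1.3657e-5 - 5.4555e-8*I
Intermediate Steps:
1/(73220 + √(-35699 - 49847)) = 1/(73220 + √(-85546)) = 1/(73220 + I*√85546)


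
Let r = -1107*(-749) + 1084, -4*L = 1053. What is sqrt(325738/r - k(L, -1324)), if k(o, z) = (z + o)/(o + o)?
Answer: I*sqrt(98973670253584490)/194273118 ≈ 1.6194*I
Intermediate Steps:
L = -1053/4 (L = -1/4*1053 = -1053/4 ≈ -263.25)
k(o, z) = (o + z)/(2*o) (k(o, z) = (o + z)/((2*o)) = (o + z)*(1/(2*o)) = (o + z)/(2*o))
r = 830227 (r = 829143 + 1084 = 830227)
sqrt(325738/r - k(L, -1324)) = sqrt(325738/830227 - (-1053/4 - 1324)/(2*(-1053/4))) = sqrt(325738*(1/830227) - (-4)*(-6349)/(2*1053*4)) = sqrt(325738/830227 - 1*6349/2106) = sqrt(325738/830227 - 6349/2106) = sqrt(-4585106995/1748458062) = I*sqrt(98973670253584490)/194273118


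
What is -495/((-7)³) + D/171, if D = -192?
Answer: 6263/19551 ≈ 0.32034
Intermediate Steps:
-495/((-7)³) + D/171 = -495/((-7)³) - 192/171 = -495/(-343) - 192*1/171 = -495*(-1/343) - 64/57 = 495/343 - 64/57 = 6263/19551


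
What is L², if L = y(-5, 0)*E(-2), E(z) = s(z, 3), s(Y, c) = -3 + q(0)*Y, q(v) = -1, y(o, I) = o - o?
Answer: 0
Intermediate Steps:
y(o, I) = 0
s(Y, c) = -3 - Y
E(z) = -3 - z
L = 0 (L = 0*(-3 - 1*(-2)) = 0*(-3 + 2) = 0*(-1) = 0)
L² = 0² = 0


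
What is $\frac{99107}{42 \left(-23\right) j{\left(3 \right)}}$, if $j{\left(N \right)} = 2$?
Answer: $- \frac{4309}{84} \approx -51.298$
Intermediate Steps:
$\frac{99107}{42 \left(-23\right) j{\left(3 \right)}} = \frac{99107}{42 \left(-23\right) 2} = \frac{99107}{\left(-966\right) 2} = \frac{99107}{-1932} = 99107 \left(- \frac{1}{1932}\right) = - \frac{4309}{84}$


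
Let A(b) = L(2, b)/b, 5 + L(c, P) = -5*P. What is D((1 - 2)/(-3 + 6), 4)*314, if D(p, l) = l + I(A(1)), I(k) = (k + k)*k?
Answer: 64056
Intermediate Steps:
L(c, P) = -5 - 5*P
A(b) = (-5 - 5*b)/b
I(k) = 2*k**2 (I(k) = (2*k)*k = 2*k**2)
D(p, l) = 200 + l (D(p, l) = l + 2*(-5 - 5/1)**2 = l + 2*(-5 - 5*1)**2 = l + 2*(-5 - 5)**2 = l + 2*(-10)**2 = l + 2*100 = l + 200 = 200 + l)
D((1 - 2)/(-3 + 6), 4)*314 = (200 + 4)*314 = 204*314 = 64056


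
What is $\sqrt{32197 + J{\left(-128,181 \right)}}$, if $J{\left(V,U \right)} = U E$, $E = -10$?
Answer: $\sqrt{30387} \approx 174.32$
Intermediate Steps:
$J{\left(V,U \right)} = - 10 U$ ($J{\left(V,U \right)} = U \left(-10\right) = - 10 U$)
$\sqrt{32197 + J{\left(-128,181 \right)}} = \sqrt{32197 - 1810} = \sqrt{30387}$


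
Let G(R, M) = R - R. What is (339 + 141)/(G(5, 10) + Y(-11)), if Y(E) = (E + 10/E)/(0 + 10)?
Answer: -52800/131 ≈ -403.05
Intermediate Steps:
G(R, M) = 0
Y(E) = 1/E + E/10 (Y(E) = (E + 10/E)/10 = (E + 10/E)*(⅒) = 1/E + E/10)
(339 + 141)/(G(5, 10) + Y(-11)) = (339 + 141)/(0 + (1/(-11) + (⅒)*(-11))) = 480/(0 + (-1/11 - 11/10)) = 480/(0 - 131/110) = 480/(-131/110) = 480*(-110/131) = -52800/131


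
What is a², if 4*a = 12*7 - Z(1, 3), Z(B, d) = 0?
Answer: 441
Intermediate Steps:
a = 21 (a = (12*7 - 1*0)/4 = (84 + 0)/4 = (¼)*84 = 21)
a² = 21² = 441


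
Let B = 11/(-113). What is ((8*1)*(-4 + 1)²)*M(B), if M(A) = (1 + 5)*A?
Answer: -4752/113 ≈ -42.053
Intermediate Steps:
B = -11/113 (B = 11*(-1/113) = -11/113 ≈ -0.097345)
M(A) = 6*A
((8*1)*(-4 + 1)²)*M(B) = ((8*1)*(-4 + 1)²)*(6*(-11/113)) = (8*(-3)²)*(-66/113) = (8*9)*(-66/113) = 72*(-66/113) = -4752/113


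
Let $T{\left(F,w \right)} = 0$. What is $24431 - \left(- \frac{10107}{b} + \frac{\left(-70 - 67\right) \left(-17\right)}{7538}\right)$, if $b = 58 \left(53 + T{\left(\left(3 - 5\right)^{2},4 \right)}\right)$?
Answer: $\frac{141544891548}{5792953} \approx 24434.0$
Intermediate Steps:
$b = 3074$ ($b = 58 \left(53 + 0\right) = 58 \cdot 53 = 3074$)
$24431 - \left(- \frac{10107}{b} + \frac{\left(-70 - 67\right) \left(-17\right)}{7538}\right) = 24431 - \left(- \frac{10107}{3074} + \frac{\left(-70 - 67\right) \left(-17\right)}{7538}\right) = 24431 - \left(\left(-10107\right) \frac{1}{3074} + \left(-137\right) \left(-17\right) \frac{1}{7538}\right) = 24431 - \left(- \frac{10107}{3074} + 2329 \cdot \frac{1}{7538}\right) = 24431 - \left(- \frac{10107}{3074} + \frac{2329}{7538}\right) = 24431 - - \frac{17256805}{5792953} = 24431 + \frac{17256805}{5792953} = \frac{141544891548}{5792953}$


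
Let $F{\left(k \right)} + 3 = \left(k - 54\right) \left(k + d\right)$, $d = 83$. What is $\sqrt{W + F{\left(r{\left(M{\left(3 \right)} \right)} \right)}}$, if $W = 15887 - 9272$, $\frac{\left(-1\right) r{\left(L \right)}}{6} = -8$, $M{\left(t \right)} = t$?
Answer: $\sqrt{5826} \approx 76.328$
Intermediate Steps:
$r{\left(L \right)} = 48$ ($r{\left(L \right)} = \left(-6\right) \left(-8\right) = 48$)
$F{\left(k \right)} = -3 + \left(-54 + k\right) \left(83 + k\right)$ ($F{\left(k \right)} = -3 + \left(k - 54\right) \left(k + 83\right) = -3 + \left(-54 + k\right) \left(83 + k\right)$)
$W = 6615$
$\sqrt{W + F{\left(r{\left(M{\left(3 \right)} \right)} \right)}} = \sqrt{6615 + \left(-4485 + 48^{2} + 29 \cdot 48\right)} = \sqrt{6615 + \left(-4485 + 2304 + 1392\right)} = \sqrt{6615 - 789} = \sqrt{5826}$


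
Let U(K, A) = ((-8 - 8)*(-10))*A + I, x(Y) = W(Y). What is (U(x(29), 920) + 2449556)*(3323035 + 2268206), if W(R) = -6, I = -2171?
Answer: 14506950029985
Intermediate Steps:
x(Y) = -6
U(K, A) = -2171 + 160*A (U(K, A) = ((-8 - 8)*(-10))*A - 2171 = (-16*(-10))*A - 2171 = 160*A - 2171 = -2171 + 160*A)
(U(x(29), 920) + 2449556)*(3323035 + 2268206) = ((-2171 + 160*920) + 2449556)*(3323035 + 2268206) = ((-2171 + 147200) + 2449556)*5591241 = (145029 + 2449556)*5591241 = 2594585*5591241 = 14506950029985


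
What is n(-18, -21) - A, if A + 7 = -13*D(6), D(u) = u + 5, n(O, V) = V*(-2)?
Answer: 192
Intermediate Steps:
n(O, V) = -2*V
D(u) = 5 + u
A = -150 (A = -7 - 13*(5 + 6) = -7 - 13*11 = -7 - 143 = -150)
n(-18, -21) - A = -2*(-21) - 1*(-150) = 42 + 150 = 192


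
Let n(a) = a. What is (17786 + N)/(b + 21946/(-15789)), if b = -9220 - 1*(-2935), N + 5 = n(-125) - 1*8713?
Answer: -141201027/99255811 ≈ -1.4226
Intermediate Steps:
N = -8843 (N = -5 + (-125 - 1*8713) = -5 + (-125 - 8713) = -5 - 8838 = -8843)
b = -6285 (b = -9220 + 2935 = -6285)
(17786 + N)/(b + 21946/(-15789)) = (17786 - 8843)/(-6285 + 21946/(-15789)) = 8943/(-6285 + 21946*(-1/15789)) = 8943/(-6285 - 21946/15789) = 8943/(-99255811/15789) = 8943*(-15789/99255811) = -141201027/99255811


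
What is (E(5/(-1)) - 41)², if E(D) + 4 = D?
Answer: 2500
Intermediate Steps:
E(D) = -4 + D
(E(5/(-1)) - 41)² = ((-4 + 5/(-1)) - 41)² = ((-4 + 5*(-1)) - 41)² = ((-4 - 5) - 41)² = (-9 - 41)² = (-50)² = 2500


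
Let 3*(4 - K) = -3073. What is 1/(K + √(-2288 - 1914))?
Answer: 9255/9555043 - 9*I*√4202/9555043 ≈ 0.0009686 - 6.1057e-5*I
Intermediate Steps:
K = 3085/3 (K = 4 - ⅓*(-3073) = 4 + 3073/3 = 3085/3 ≈ 1028.3)
1/(K + √(-2288 - 1914)) = 1/(3085/3 + √(-2288 - 1914)) = 1/(3085/3 + √(-4202)) = 1/(3085/3 + I*√4202)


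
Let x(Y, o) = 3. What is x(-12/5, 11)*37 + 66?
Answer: 177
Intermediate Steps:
x(-12/5, 11)*37 + 66 = 3*37 + 66 = 111 + 66 = 177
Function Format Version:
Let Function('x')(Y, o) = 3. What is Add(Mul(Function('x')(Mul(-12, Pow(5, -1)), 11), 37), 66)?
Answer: 177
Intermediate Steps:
Add(Mul(Function('x')(Mul(-12, Pow(5, -1)), 11), 37), 66) = Add(Mul(3, 37), 66) = Add(111, 66) = 177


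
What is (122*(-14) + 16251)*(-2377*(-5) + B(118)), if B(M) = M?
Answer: 174559629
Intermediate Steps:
(122*(-14) + 16251)*(-2377*(-5) + B(118)) = (122*(-14) + 16251)*(-2377*(-5) + 118) = (-1708 + 16251)*(11885 + 118) = 14543*12003 = 174559629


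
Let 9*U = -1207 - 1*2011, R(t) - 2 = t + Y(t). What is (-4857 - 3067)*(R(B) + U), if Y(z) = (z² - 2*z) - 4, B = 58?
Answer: -210128632/9 ≈ -2.3348e+7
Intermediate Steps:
Y(z) = -4 + z² - 2*z
R(t) = -2 + t² - t (R(t) = 2 + (t + (-4 + t² - 2*t)) = 2 + (-4 + t² - t) = -2 + t² - t)
U = -3218/9 (U = (-1207 - 1*2011)/9 = (-1207 - 2011)/9 = (⅑)*(-3218) = -3218/9 ≈ -357.56)
(-4857 - 3067)*(R(B) + U) = (-4857 - 3067)*((-2 + 58² - 1*58) - 3218/9) = -7924*((-2 + 3364 - 58) - 3218/9) = -7924*(3304 - 3218/9) = -7924*26518/9 = -210128632/9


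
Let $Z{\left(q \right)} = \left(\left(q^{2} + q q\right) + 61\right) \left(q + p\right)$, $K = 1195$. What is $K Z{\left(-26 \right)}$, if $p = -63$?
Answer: $-150279615$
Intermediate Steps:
$Z{\left(q \right)} = \left(-63 + q\right) \left(61 + 2 q^{2}\right)$ ($Z{\left(q \right)} = \left(\left(q^{2} + q q\right) + 61\right) \left(q - 63\right) = \left(\left(q^{2} + q^{2}\right) + 61\right) \left(-63 + q\right) = \left(2 q^{2} + 61\right) \left(-63 + q\right) = \left(61 + 2 q^{2}\right) \left(-63 + q\right) = \left(-63 + q\right) \left(61 + 2 q^{2}\right)$)
$K Z{\left(-26 \right)} = 1195 \left(-3843 - 126 \left(-26\right)^{2} + 2 \left(-26\right)^{3} + 61 \left(-26\right)\right) = 1195 \left(-3843 - 85176 + 2 \left(-17576\right) - 1586\right) = 1195 \left(-3843 - 85176 - 35152 - 1586\right) = 1195 \left(-125757\right) = -150279615$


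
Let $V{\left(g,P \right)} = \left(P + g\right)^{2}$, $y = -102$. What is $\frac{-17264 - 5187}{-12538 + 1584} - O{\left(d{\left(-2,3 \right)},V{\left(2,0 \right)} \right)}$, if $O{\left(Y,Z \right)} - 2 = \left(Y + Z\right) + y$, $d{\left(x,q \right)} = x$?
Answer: $\frac{1095943}{10954} \approx 100.05$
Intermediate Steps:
$O{\left(Y,Z \right)} = -100 + Y + Z$ ($O{\left(Y,Z \right)} = 2 - \left(102 - Y - Z\right) = 2 + \left(-102 + Y + Z\right) = -100 + Y + Z$)
$\frac{-17264 - 5187}{-12538 + 1584} - O{\left(d{\left(-2,3 \right)},V{\left(2,0 \right)} \right)} = \frac{-17264 - 5187}{-12538 + 1584} - \left(-100 - 2 + \left(0 + 2\right)^{2}\right) = - \frac{22451}{-10954} - \left(-100 - 2 + 2^{2}\right) = \left(-22451\right) \left(- \frac{1}{10954}\right) - \left(-100 - 2 + 4\right) = \frac{22451}{10954} - -98 = \frac{22451}{10954} + 98 = \frac{1095943}{10954}$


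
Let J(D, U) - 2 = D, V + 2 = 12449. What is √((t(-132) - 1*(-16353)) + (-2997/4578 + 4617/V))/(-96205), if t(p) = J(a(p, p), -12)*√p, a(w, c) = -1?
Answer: -√(8092837495179990 + 989785104392*I*√33)/67678870630 ≈ -0.0013292 - 4.6694e-7*I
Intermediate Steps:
V = 12447 (V = -2 + 12449 = 12447)
J(D, U) = 2 + D
t(p) = √p (t(p) = (2 - 1)*√p = 1*√p = √p)
√((t(-132) - 1*(-16353)) + (-2997/4578 + 4617/V))/(-96205) = √((√(-132) - 1*(-16353)) + (-2997/4578 + 4617/12447))/(-96205) = √((2*I*√33 + 16353) + (-2997*1/4578 + 4617*(1/12447)))*(-1/96205) = √((16353 + 2*I*√33) + (-999/1526 + 171/461))*(-1/96205) = √((16353 + 2*I*√33) - 199593/703486)*(-1/96205) = √(11503906965/703486 + 2*I*√33)*(-1/96205) = -√(11503906965/703486 + 2*I*√33)/96205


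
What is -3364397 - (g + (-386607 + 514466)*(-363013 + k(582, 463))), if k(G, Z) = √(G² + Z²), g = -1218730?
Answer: 46412333500 - 127859*√553093 ≈ 4.6317e+10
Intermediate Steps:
-3364397 - (g + (-386607 + 514466)*(-363013 + k(582, 463))) = -3364397 - (-1218730 + (-386607 + 514466)*(-363013 + √(582² + 463²))) = -3364397 - (-1218730 + 127859*(-363013 + √(338724 + 214369))) = -3364397 - (-1218730 + 127859*(-363013 + √553093)) = -3364397 - (-1218730 + (-46414479167 + 127859*√553093)) = -3364397 - (-46415697897 + 127859*√553093) = -3364397 + (46415697897 - 127859*√553093) = 46412333500 - 127859*√553093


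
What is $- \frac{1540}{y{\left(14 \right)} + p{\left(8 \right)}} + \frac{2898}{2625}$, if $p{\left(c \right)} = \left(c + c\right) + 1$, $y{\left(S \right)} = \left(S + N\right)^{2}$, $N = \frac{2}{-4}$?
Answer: $- \frac{660014}{99625} \approx -6.625$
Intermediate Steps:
$N = - \frac{1}{2}$ ($N = 2 \left(- \frac{1}{4}\right) = - \frac{1}{2} \approx -0.5$)
$y{\left(S \right)} = \left(- \frac{1}{2} + S\right)^{2}$ ($y{\left(S \right)} = \left(S - \frac{1}{2}\right)^{2} = \left(- \frac{1}{2} + S\right)^{2}$)
$p{\left(c \right)} = 1 + 2 c$ ($p{\left(c \right)} = 2 c + 1 = 1 + 2 c$)
$- \frac{1540}{y{\left(14 \right)} + p{\left(8 \right)}} + \frac{2898}{2625} = - \frac{1540}{\frac{\left(-1 + 2 \cdot 14\right)^{2}}{4} + \left(1 + 2 \cdot 8\right)} + \frac{2898}{2625} = - \frac{1540}{\frac{\left(-1 + 28\right)^{2}}{4} + \left(1 + 16\right)} + 2898 \cdot \frac{1}{2625} = - \frac{1540}{\frac{27^{2}}{4} + 17} + \frac{138}{125} = - \frac{1540}{\frac{1}{4} \cdot 729 + 17} + \frac{138}{125} = - \frac{1540}{\frac{729}{4} + 17} + \frac{138}{125} = - \frac{1540}{\frac{797}{4}} + \frac{138}{125} = \left(-1540\right) \frac{4}{797} + \frac{138}{125} = - \frac{6160}{797} + \frac{138}{125} = - \frac{660014}{99625}$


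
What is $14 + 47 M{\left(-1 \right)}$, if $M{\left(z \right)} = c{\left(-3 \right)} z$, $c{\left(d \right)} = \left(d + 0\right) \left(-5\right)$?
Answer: $-691$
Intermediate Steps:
$c{\left(d \right)} = - 5 d$ ($c{\left(d \right)} = d \left(-5\right) = - 5 d$)
$M{\left(z \right)} = 15 z$ ($M{\left(z \right)} = \left(-5\right) \left(-3\right) z = 15 z$)
$14 + 47 M{\left(-1 \right)} = 14 + 47 \cdot 15 \left(-1\right) = 14 + 47 \left(-15\right) = 14 - 705 = -691$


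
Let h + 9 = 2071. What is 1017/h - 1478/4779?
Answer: 1812607/9854298 ≈ 0.18394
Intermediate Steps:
h = 2062 (h = -9 + 2071 = 2062)
1017/h - 1478/4779 = 1017/2062 - 1478/4779 = 1812607/9854298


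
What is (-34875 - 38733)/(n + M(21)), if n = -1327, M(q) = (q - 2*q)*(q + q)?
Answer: 73608/2209 ≈ 33.322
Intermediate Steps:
M(q) = -2*q**2 (M(q) = (-q)*(2*q) = -2*q**2)
(-34875 - 38733)/(n + M(21)) = (-34875 - 38733)/(-1327 - 2*21**2) = -73608/(-1327 - 2*441) = -73608/(-1327 - 882) = -73608/(-2209) = -73608*(-1/2209) = 73608/2209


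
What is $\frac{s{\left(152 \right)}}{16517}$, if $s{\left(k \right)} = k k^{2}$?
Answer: $\frac{3511808}{16517} \approx 212.62$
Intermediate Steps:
$s{\left(k \right)} = k^{3}$
$\frac{s{\left(152 \right)}}{16517} = \frac{152^{3}}{16517} = 3511808 \cdot \frac{1}{16517} = \frac{3511808}{16517}$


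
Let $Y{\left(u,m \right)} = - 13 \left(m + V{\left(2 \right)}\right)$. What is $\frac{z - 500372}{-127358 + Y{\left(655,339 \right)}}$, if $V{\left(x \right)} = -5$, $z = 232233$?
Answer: $\frac{268139}{131700} \approx 2.036$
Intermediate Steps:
$Y{\left(u,m \right)} = 65 - 13 m$ ($Y{\left(u,m \right)} = - 13 \left(m - 5\right) = - 13 \left(-5 + m\right) = 65 - 13 m$)
$\frac{z - 500372}{-127358 + Y{\left(655,339 \right)}} = \frac{232233 - 500372}{-127358 + \left(65 - 4407\right)} = - \frac{268139}{-127358 + \left(65 - 4407\right)} = - \frac{268139}{-127358 - 4342} = - \frac{268139}{-131700} = \left(-268139\right) \left(- \frac{1}{131700}\right) = \frac{268139}{131700}$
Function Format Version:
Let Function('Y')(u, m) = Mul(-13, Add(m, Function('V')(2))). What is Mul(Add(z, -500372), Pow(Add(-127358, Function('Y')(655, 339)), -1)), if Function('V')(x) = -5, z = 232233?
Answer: Rational(268139, 131700) ≈ 2.0360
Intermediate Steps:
Function('Y')(u, m) = Add(65, Mul(-13, m)) (Function('Y')(u, m) = Mul(-13, Add(m, -5)) = Mul(-13, Add(-5, m)) = Add(65, Mul(-13, m)))
Mul(Add(z, -500372), Pow(Add(-127358, Function('Y')(655, 339)), -1)) = Mul(Add(232233, -500372), Pow(Add(-127358, Add(65, Mul(-13, 339))), -1)) = Mul(-268139, Pow(Add(-127358, Add(65, -4407)), -1)) = Mul(-268139, Pow(Add(-127358, -4342), -1)) = Mul(-268139, Pow(-131700, -1)) = Mul(-268139, Rational(-1, 131700)) = Rational(268139, 131700)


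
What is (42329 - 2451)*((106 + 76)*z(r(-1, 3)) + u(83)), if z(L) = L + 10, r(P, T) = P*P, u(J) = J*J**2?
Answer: 22881557742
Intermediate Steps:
u(J) = J**3
r(P, T) = P**2
z(L) = 10 + L
(42329 - 2451)*((106 + 76)*z(r(-1, 3)) + u(83)) = (42329 - 2451)*((106 + 76)*(10 + (-1)**2) + 83**3) = 39878*(182*(10 + 1) + 571787) = 39878*(182*11 + 571787) = 39878*(2002 + 571787) = 39878*573789 = 22881557742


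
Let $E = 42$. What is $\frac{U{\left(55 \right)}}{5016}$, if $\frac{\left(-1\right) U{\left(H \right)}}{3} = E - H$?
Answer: $\frac{13}{1672} \approx 0.0077751$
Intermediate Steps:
$U{\left(H \right)} = -126 + 3 H$ ($U{\left(H \right)} = - 3 \left(42 - H\right) = -126 + 3 H$)
$\frac{U{\left(55 \right)}}{5016} = \frac{-126 + 3 \cdot 55}{5016} = \left(-126 + 165\right) \frac{1}{5016} = 39 \cdot \frac{1}{5016} = \frac{13}{1672}$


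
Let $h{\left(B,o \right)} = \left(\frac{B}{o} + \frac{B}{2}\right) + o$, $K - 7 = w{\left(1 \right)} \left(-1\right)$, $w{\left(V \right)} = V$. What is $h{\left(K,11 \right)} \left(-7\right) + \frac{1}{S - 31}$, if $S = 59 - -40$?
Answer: $- \frac{76149}{748} \approx -101.8$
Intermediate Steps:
$K = 6$ ($K = 7 + 1 \left(-1\right) = 7 - 1 = 6$)
$S = 99$ ($S = 59 + 40 = 99$)
$h{\left(B,o \right)} = o + \frac{B}{2} + \frac{B}{o}$ ($h{\left(B,o \right)} = \left(\frac{B}{o} + B \frac{1}{2}\right) + o = \left(\frac{B}{o} + \frac{B}{2}\right) + o = \left(\frac{B}{2} + \frac{B}{o}\right) + o = o + \frac{B}{2} + \frac{B}{o}$)
$h{\left(K,11 \right)} \left(-7\right) + \frac{1}{S - 31} = \left(11 + \frac{1}{2} \cdot 6 + \frac{6}{11}\right) \left(-7\right) + \frac{1}{99 - 31} = \left(11 + 3 + 6 \cdot \frac{1}{11}\right) \left(-7\right) + \frac{1}{68} = \left(11 + 3 + \frac{6}{11}\right) \left(-7\right) + \frac{1}{68} = \frac{160}{11} \left(-7\right) + \frac{1}{68} = - \frac{1120}{11} + \frac{1}{68} = - \frac{76149}{748}$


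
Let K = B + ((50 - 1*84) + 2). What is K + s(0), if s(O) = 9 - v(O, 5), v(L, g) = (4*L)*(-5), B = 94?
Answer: 71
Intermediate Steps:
v(L, g) = -20*L
K = 62 (K = 94 + ((50 - 1*84) + 2) = 94 + ((50 - 84) + 2) = 94 + (-34 + 2) = 94 - 32 = 62)
s(O) = 9 + 20*O (s(O) = 9 - (-20)*O = 9 + 20*O)
K + s(0) = 62 + (9 + 20*0) = 62 + (9 + 0) = 62 + 9 = 71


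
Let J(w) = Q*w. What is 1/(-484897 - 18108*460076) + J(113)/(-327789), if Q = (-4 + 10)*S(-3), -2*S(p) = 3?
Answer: 26150519670519/8428567064127980 ≈ 0.0031026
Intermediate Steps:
S(p) = -3/2 (S(p) = -½*3 = -3/2)
Q = -9 (Q = (-4 + 10)*(-3/2) = 6*(-3/2) = -9)
J(w) = -9*w
1/(-484897 - 18108*460076) + J(113)/(-327789) = 1/(-484897 - 18108*460076) - 9*113/(-327789) = (1/460076)/(-503005) - 1017*(-1/327789) = -1/503005*1/460076 + 113/36421 = -1/231420528380 + 113/36421 = 26150519670519/8428567064127980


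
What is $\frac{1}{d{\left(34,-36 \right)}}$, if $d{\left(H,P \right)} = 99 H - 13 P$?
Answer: $\frac{1}{3834} \approx 0.00026082$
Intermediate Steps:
$d{\left(H,P \right)} = - 13 P + 99 H$
$\frac{1}{d{\left(34,-36 \right)}} = \frac{1}{\left(-13\right) \left(-36\right) + 99 \cdot 34} = \frac{1}{468 + 3366} = \frac{1}{3834}$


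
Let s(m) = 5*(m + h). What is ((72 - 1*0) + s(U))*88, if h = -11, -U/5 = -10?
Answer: 23496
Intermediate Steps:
U = 50 (U = -5*(-10) = 50)
s(m) = -55 + 5*m (s(m) = 5*(m - 11) = 5*(-11 + m) = -55 + 5*m)
((72 - 1*0) + s(U))*88 = ((72 - 1*0) + (-55 + 5*50))*88 = ((72 + 0) + (-55 + 250))*88 = (72 + 195)*88 = 267*88 = 23496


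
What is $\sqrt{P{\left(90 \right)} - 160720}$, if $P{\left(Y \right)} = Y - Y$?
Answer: $28 i \sqrt{205} \approx 400.9 i$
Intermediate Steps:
$P{\left(Y \right)} = 0$
$\sqrt{P{\left(90 \right)} - 160720} = \sqrt{0 - 160720} = \sqrt{-160720} = 28 i \sqrt{205}$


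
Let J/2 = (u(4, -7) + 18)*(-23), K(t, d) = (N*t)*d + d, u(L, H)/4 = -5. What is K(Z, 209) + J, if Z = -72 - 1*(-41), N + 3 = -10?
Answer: 84528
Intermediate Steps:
u(L, H) = -20 (u(L, H) = 4*(-5) = -20)
N = -13 (N = -3 - 10 = -13)
Z = -31 (Z = -72 + 41 = -31)
K(t, d) = d - 13*d*t (K(t, d) = (-13*t)*d + d = -13*d*t + d = d - 13*d*t)
J = 92 (J = 2*((-20 + 18)*(-23)) = 2*(-2*(-23)) = 2*46 = 92)
K(Z, 209) + J = 209*(1 - 13*(-31)) + 92 = 209*(1 + 403) + 92 = 209*404 + 92 = 84436 + 92 = 84528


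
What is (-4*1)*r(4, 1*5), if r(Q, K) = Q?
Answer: -16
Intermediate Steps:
(-4*1)*r(4, 1*5) = -4*1*4 = -4*4 = -16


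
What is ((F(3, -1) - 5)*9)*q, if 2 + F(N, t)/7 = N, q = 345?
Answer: 6210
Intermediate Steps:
F(N, t) = -14 + 7*N
((F(3, -1) - 5)*9)*q = (((-14 + 7*3) - 5)*9)*345 = (((-14 + 21) - 5)*9)*345 = ((7 - 5)*9)*345 = (2*9)*345 = 18*345 = 6210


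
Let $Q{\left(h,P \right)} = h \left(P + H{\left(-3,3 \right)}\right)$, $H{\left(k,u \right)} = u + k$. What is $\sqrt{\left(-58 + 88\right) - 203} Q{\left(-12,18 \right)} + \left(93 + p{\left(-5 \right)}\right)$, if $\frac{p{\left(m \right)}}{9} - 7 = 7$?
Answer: $219 - 216 i \sqrt{173} \approx 219.0 - 2841.0 i$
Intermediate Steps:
$p{\left(m \right)} = 126$ ($p{\left(m \right)} = 63 + 9 \cdot 7 = 63 + 63 = 126$)
$H{\left(k,u \right)} = k + u$
$Q{\left(h,P \right)} = P h$ ($Q{\left(h,P \right)} = h \left(P + \left(-3 + 3\right)\right) = h \left(P + 0\right) = h P = P h$)
$\sqrt{\left(-58 + 88\right) - 203} Q{\left(-12,18 \right)} + \left(93 + p{\left(-5 \right)}\right) = \sqrt{\left(-58 + 88\right) - 203} \cdot 18 \left(-12\right) + \left(93 + 126\right) = \sqrt{30 - 203} \left(-216\right) + 219 = \sqrt{-173} \left(-216\right) + 219 = i \sqrt{173} \left(-216\right) + 219 = - 216 i \sqrt{173} + 219 = 219 - 216 i \sqrt{173}$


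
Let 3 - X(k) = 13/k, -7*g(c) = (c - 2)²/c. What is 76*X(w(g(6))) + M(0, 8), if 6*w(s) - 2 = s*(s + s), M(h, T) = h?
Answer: -1191984/505 ≈ -2360.4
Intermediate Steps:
g(c) = -(-2 + c)²/(7*c) (g(c) = -(c - 2)²/(7*c) = -(-2 + c)²/(7*c))
w(s) = ⅓ + s²/3 (w(s) = ⅓ + (s*(s + s))/6 = ⅓ + (s*(2*s))/6 = ⅓ + (2*s²)/6 = ⅓ + s²/3)
X(k) = 3 - 13/k
76*X(w(g(6))) + M(0, 8) = 76*(3 - 13/(⅓ + (-⅐*(-2 + 6)²/6)²/3)) + 0 = 76*(3 - 13/(⅓ + (-⅐*⅙*4²)²/3)) + 0 = 76*(3 - 13/(⅓ + (-⅐*⅙*16)²/3)) + 0 = 76*(3 - 13/(⅓ + (-8/21)²/3)) + 0 = 76*(3 - 13/(⅓ + (⅓)*(64/441))) + 0 = 76*(3 - 13/(⅓ + 64/1323)) + 0 = 76*(3 - 13/505/1323) + 0 = 76*(3 - 13*1323/505) + 0 = 76*(3 - 17199/505) + 0 = 76*(-15684/505) + 0 = -1191984/505 + 0 = -1191984/505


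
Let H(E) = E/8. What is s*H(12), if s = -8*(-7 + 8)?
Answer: -12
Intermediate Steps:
H(E) = E/8 (H(E) = E*(⅛) = E/8)
s = -8 (s = -8*1 = -8)
s*H(12) = -12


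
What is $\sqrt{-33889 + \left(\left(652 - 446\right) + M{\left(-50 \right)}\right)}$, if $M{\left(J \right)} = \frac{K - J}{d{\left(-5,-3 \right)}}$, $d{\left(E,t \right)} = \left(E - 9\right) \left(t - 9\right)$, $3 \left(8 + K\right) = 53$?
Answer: $\frac{i \sqrt{237664742}}{84} \approx 183.53 i$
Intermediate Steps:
$K = \frac{29}{3}$ ($K = -8 + \frac{1}{3} \cdot 53 = -8 + \frac{53}{3} = \frac{29}{3} \approx 9.6667$)
$d{\left(E,t \right)} = \left(-9 + E\right) \left(-9 + t\right)$
$M{\left(J \right)} = \frac{29}{504} - \frac{J}{168}$ ($M{\left(J \right)} = \frac{\frac{29}{3} - J}{81 - -45 - -27 - -15} = \frac{\frac{29}{3} - J}{81 + 45 + 27 + 15} = \frac{\frac{29}{3} - J}{168} = \left(\frac{29}{3} - J\right) \frac{1}{168} = \frac{29}{504} - \frac{J}{168}$)
$\sqrt{-33889 + \left(\left(652 - 446\right) + M{\left(-50 \right)}\right)} = \sqrt{-33889 + \left(\left(652 - 446\right) + \left(\frac{29}{504} - - \frac{25}{84}\right)\right)} = \sqrt{-33889 + \left(206 + \left(\frac{29}{504} + \frac{25}{84}\right)\right)} = \sqrt{-33889 + \left(206 + \frac{179}{504}\right)} = \sqrt{-33889 + \frac{104003}{504}} = \sqrt{- \frac{16976053}{504}} = \frac{i \sqrt{237664742}}{84}$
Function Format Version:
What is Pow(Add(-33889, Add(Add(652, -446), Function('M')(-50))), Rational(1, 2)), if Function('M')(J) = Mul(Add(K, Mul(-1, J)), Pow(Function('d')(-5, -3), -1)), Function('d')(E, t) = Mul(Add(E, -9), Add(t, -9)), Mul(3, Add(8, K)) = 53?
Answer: Mul(Rational(1, 84), I, Pow(237664742, Rational(1, 2))) ≈ Mul(183.53, I)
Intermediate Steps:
K = Rational(29, 3) (K = Add(-8, Mul(Rational(1, 3), 53)) = Add(-8, Rational(53, 3)) = Rational(29, 3) ≈ 9.6667)
Function('d')(E, t) = Mul(Add(-9, E), Add(-9, t))
Function('M')(J) = Add(Rational(29, 504), Mul(Rational(-1, 168), J)) (Function('M')(J) = Mul(Add(Rational(29, 3), Mul(-1, J)), Pow(Add(81, Mul(-9, -5), Mul(-9, -3), Mul(-5, -3)), -1)) = Mul(Add(Rational(29, 3), Mul(-1, J)), Pow(Add(81, 45, 27, 15), -1)) = Mul(Add(Rational(29, 3), Mul(-1, J)), Pow(168, -1)) = Mul(Add(Rational(29, 3), Mul(-1, J)), Rational(1, 168)) = Add(Rational(29, 504), Mul(Rational(-1, 168), J)))
Pow(Add(-33889, Add(Add(652, -446), Function('M')(-50))), Rational(1, 2)) = Pow(Add(-33889, Add(Add(652, -446), Add(Rational(29, 504), Mul(Rational(-1, 168), -50)))), Rational(1, 2)) = Pow(Add(-33889, Add(206, Add(Rational(29, 504), Rational(25, 84)))), Rational(1, 2)) = Pow(Add(-33889, Add(206, Rational(179, 504))), Rational(1, 2)) = Pow(Add(-33889, Rational(104003, 504)), Rational(1, 2)) = Pow(Rational(-16976053, 504), Rational(1, 2)) = Mul(Rational(1, 84), I, Pow(237664742, Rational(1, 2)))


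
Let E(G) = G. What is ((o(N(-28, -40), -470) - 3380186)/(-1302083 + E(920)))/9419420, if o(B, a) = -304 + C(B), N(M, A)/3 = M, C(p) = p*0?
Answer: 112683/408540026182 ≈ 2.7582e-7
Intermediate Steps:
C(p) = 0
N(M, A) = 3*M
o(B, a) = -304 (o(B, a) = -304 + 0 = -304)
((o(N(-28, -40), -470) - 3380186)/(-1302083 + E(920)))/9419420 = ((-304 - 3380186)/(-1302083 + 920))/9419420 = -3380490/(-1301163)*(1/9419420) = -3380490*(-1/1301163)*(1/9419420) = (1126830/433721)*(1/9419420) = 112683/408540026182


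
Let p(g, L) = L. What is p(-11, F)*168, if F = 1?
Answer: 168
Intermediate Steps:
p(-11, F)*168 = 1*168 = 168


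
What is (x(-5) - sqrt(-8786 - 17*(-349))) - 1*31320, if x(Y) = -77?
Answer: -31397 - 3*I*sqrt(317) ≈ -31397.0 - 53.413*I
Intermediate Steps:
(x(-5) - sqrt(-8786 - 17*(-349))) - 1*31320 = (-77 - sqrt(-8786 - 17*(-349))) - 1*31320 = (-77 - sqrt(-8786 + 5933)) - 31320 = (-77 - sqrt(-2853)) - 31320 = (-77 - 3*I*sqrt(317)) - 31320 = -31397 - 3*I*sqrt(317)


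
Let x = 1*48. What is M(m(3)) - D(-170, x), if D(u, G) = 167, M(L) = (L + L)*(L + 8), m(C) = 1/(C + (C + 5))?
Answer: -20029/121 ≈ -165.53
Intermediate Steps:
m(C) = 1/(5 + 2*C) (m(C) = 1/(C + (5 + C)) = 1/(5 + 2*C))
M(L) = 2*L*(8 + L) (M(L) = (2*L)*(8 + L) = 2*L*(8 + L))
x = 48
M(m(3)) - D(-170, x) = 2*(8 + 1/(5 + 2*3))/(5 + 2*3) - 1*167 = 2*(8 + 1/(5 + 6))/(5 + 6) - 167 = 2*(8 + 1/11)/11 - 167 = 2*(1/11)*(8 + 1/11) - 167 = 2*(1/11)*(89/11) - 167 = 178/121 - 167 = -20029/121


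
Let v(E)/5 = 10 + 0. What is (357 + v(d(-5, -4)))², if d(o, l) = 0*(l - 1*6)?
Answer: 165649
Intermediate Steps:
d(o, l) = 0 (d(o, l) = 0*(l - 6) = 0*(-6 + l) = 0)
v(E) = 50 (v(E) = 5*(10 + 0) = 5*10 = 50)
(357 + v(d(-5, -4)))² = (357 + 50)² = 407² = 165649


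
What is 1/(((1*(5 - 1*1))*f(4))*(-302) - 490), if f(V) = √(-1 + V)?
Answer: 245/2068846 - 302*√3/1034423 ≈ -0.00038725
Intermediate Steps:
1/(((1*(5 - 1*1))*f(4))*(-302) - 490) = 1/(((1*(5 - 1*1))*√(-1 + 4))*(-302) - 490) = 1/(((1*(5 - 1))*√3)*(-302) - 490) = 1/(((1*4)*√3)*(-302) - 490) = 1/((4*√3)*(-302) - 490) = 1/(-1208*√3 - 490) = 1/(-490 - 1208*√3)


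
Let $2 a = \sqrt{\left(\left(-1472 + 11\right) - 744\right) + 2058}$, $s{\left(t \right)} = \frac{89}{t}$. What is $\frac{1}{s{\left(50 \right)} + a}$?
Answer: $\frac{2225}{49898} - \frac{4375 i \sqrt{3}}{49898} \approx 0.044591 - 0.15186 i$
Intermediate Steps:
$a = \frac{7 i \sqrt{3}}{2}$ ($a = \frac{\sqrt{\left(\left(-1472 + 11\right) - 744\right) + 2058}}{2} = \frac{\sqrt{\left(-1461 - 744\right) + 2058}}{2} = \frac{\sqrt{-2205 + 2058}}{2} = \frac{\sqrt{-147}}{2} = \frac{7 i \sqrt{3}}{2} \approx 6.0622 i$)
$\frac{1}{s{\left(50 \right)} + a} = \frac{1}{\frac{89}{50} + \frac{7 i \sqrt{3}}{2}}$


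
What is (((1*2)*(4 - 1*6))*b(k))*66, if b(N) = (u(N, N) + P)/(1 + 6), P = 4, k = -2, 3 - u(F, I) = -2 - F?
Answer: -264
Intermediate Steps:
u(F, I) = 5 + F (u(F, I) = 3 - (-2 - F) = 3 + (2 + F) = 5 + F)
b(N) = 9/7 + N/7 (b(N) = ((5 + N) + 4)/(1 + 6) = (9 + N)/7 = (9 + N)*(⅐) = 9/7 + N/7)
(((1*2)*(4 - 1*6))*b(k))*66 = (((1*2)*(4 - 1*6))*(9/7 + (⅐)*(-2)))*66 = ((2*(4 - 6))*(9/7 - 2/7))*66 = ((2*(-2))*1)*66 = -4*1*66 = -4*66 = -264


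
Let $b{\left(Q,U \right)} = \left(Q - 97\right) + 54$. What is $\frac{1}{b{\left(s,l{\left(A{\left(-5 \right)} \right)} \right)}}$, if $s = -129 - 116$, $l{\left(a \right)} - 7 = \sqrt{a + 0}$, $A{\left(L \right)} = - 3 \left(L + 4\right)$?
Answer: $- \frac{1}{288} \approx -0.0034722$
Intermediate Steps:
$A{\left(L \right)} = -12 - 3 L$ ($A{\left(L \right)} = - 3 \left(4 + L\right) = -12 - 3 L$)
$l{\left(a \right)} = 7 + \sqrt{a}$ ($l{\left(a \right)} = 7 + \sqrt{a + 0} = 7 + \sqrt{a}$)
$s = -245$
$b{\left(Q,U \right)} = -43 + Q$ ($b{\left(Q,U \right)} = \left(-97 + Q\right) + 54 = -43 + Q$)
$\frac{1}{b{\left(s,l{\left(A{\left(-5 \right)} \right)} \right)}} = \frac{1}{-43 - 245} = \frac{1}{-288} = - \frac{1}{288}$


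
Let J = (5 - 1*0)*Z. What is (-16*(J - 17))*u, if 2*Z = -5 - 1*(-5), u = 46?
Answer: 12512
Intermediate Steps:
Z = 0 (Z = (-5 - 1*(-5))/2 = (-5 + 5)/2 = (1/2)*0 = 0)
J = 0 (J = (5 - 1*0)*0 = (5 + 0)*0 = 5*0 = 0)
(-16*(J - 17))*u = -16*(0 - 17)*46 = -16*(-17)*46 = 272*46 = 12512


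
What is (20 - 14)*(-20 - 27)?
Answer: -282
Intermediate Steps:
(20 - 14)*(-20 - 27) = 6*(-47) = -282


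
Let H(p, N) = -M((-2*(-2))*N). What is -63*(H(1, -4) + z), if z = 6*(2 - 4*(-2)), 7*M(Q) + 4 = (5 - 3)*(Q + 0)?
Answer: -4104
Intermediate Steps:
M(Q) = -4/7 + 2*Q/7 (M(Q) = -4/7 + ((5 - 3)*(Q + 0))/7 = -4/7 + (2*Q)/7 = -4/7 + 2*Q/7)
H(p, N) = 4/7 - 8*N/7 (H(p, N) = -(-4/7 + 2*((-2*(-2))*N)/7) = -(-4/7 + 2*(4*N)/7) = -(-4/7 + 8*N/7) = 4/7 - 8*N/7)
z = 60 (z = 6*(2 + 8) = 6*10 = 60)
-63*(H(1, -4) + z) = -63*((4/7 - 8/7*(-4)) + 60) = -63*((4/7 + 32/7) + 60) = -63*(36/7 + 60) = -63*456/7 = -4104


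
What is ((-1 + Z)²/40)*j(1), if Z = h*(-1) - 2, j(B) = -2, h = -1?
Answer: -⅕ ≈ -0.20000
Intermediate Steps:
Z = -1 (Z = -1*(-1) - 2 = 1 - 2 = -1)
((-1 + Z)²/40)*j(1) = ((-1 - 1)²/40)*(-2) = ((-2)²*(1/40))*(-2) = (4*(1/40))*(-2) = (⅒)*(-2) = -⅕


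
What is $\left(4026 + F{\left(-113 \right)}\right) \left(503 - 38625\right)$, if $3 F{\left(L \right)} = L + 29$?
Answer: $-152411756$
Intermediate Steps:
$F{\left(L \right)} = \frac{29}{3} + \frac{L}{3}$ ($F{\left(L \right)} = \frac{L + 29}{3} = \frac{29 + L}{3} = \frac{29}{3} + \frac{L}{3}$)
$\left(4026 + F{\left(-113 \right)}\right) \left(503 - 38625\right) = \left(4026 + \left(\frac{29}{3} + \frac{1}{3} \left(-113\right)\right)\right) \left(503 - 38625\right) = \left(4026 + \left(\frac{29}{3} - \frac{113}{3}\right)\right) \left(-38122\right) = \left(4026 - 28\right) \left(-38122\right) = 3998 \left(-38122\right) = -152411756$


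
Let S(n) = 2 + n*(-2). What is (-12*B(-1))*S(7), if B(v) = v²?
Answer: 144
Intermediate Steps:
S(n) = 2 - 2*n
(-12*B(-1))*S(7) = (-12*(-1)²)*(2 - 2*7) = (-12*1)*(2 - 14) = -12*(-12) = 144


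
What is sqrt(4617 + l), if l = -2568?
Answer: sqrt(2049) ≈ 45.266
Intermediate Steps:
sqrt(4617 + l) = sqrt(4617 - 2568) = sqrt(2049)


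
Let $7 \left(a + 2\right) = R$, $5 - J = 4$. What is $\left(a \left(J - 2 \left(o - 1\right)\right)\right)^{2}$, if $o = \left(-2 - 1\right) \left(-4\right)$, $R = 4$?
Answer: $900$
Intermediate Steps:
$J = 1$ ($J = 5 - 4 = 1$)
$a = - \frac{10}{7}$ ($a = -2 + \frac{1}{7} \cdot 4 = -2 + \frac{4}{7} = - \frac{10}{7} \approx -1.4286$)
$o = 12$ ($o = \left(-3\right) \left(-4\right) = 12$)
$\left(a \left(J - 2 \left(o - 1\right)\right)\right)^{2} = \left(- \frac{10 \left(1 - 2 \left(12 - 1\right)\right)}{7}\right)^{2} = \left(- \frac{10 \left(1 - 22\right)}{7}\right)^{2} = \left(\left(- \frac{10}{7}\right) \left(-21\right)\right)^{2} = 30^{2} = 900$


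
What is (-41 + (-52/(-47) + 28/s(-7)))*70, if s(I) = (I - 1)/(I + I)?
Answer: 29960/47 ≈ 637.45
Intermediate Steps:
s(I) = (-1 + I)/(2*I) (s(I) = (-1 + I)/((2*I)) = (-1 + I)*(1/(2*I)) = (-1 + I)/(2*I))
(-41 + (-52/(-47) + 28/s(-7)))*70 = (-41 + (-52/(-47) + 28/(((1/2)*(-1 - 7)/(-7)))))*70 = (-41 + (-52*(-1/47) + 28/(((1/2)*(-1/7)*(-8)))))*70 = (-41 + (52/47 + 28/(4/7)))*70 = (-41 + (52/47 + 28*(7/4)))*70 = (-41 + (52/47 + 49))*70 = (-41 + 2355/47)*70 = (428/47)*70 = 29960/47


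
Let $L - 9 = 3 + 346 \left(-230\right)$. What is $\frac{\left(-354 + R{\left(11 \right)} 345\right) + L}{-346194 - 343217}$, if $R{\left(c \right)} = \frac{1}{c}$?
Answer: $\frac{878797}{7583521} \approx 0.11588$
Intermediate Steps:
$L = -79568$ ($L = 9 + \left(3 + 346 \left(-230\right)\right) = 9 + \left(3 - 79580\right) = 9 - 79577 = -79568$)
$\frac{\left(-354 + R{\left(11 \right)} 345\right) + L}{-346194 - 343217} = \frac{\left(-354 + \frac{1}{11} \cdot 345\right) - 79568}{-346194 - 343217} = \frac{\left(-354 + \frac{1}{11} \cdot 345\right) - 79568}{-689411} = \left(\left(-354 + \frac{345}{11}\right) - 79568\right) \left(- \frac{1}{689411}\right) = \left(- \frac{3549}{11} - 79568\right) \left(- \frac{1}{689411}\right) = \left(- \frac{878797}{11}\right) \left(- \frac{1}{689411}\right) = \frac{878797}{7583521}$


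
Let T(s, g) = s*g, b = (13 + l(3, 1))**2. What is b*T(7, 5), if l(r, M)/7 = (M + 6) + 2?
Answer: 202160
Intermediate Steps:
l(r, M) = 56 + 7*M (l(r, M) = 7*((M + 6) + 2) = 7*((6 + M) + 2) = 7*(8 + M) = 56 + 7*M)
b = 5776 (b = (13 + (56 + 7*1))**2 = (13 + (56 + 7))**2 = (13 + 63)**2 = 76**2 = 5776)
T(s, g) = g*s
b*T(7, 5) = 5776*(5*7) = 5776*35 = 202160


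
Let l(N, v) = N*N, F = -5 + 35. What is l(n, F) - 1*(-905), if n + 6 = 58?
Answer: 3609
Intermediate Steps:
n = 52 (n = -6 + 58 = 52)
F = 30
l(N, v) = N²
l(n, F) - 1*(-905) = 52² - 1*(-905) = 2704 + 905 = 3609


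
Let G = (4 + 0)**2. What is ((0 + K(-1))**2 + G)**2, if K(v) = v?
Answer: 289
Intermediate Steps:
G = 16 (G = 4**2 = 16)
((0 + K(-1))**2 + G)**2 = ((0 - 1)**2 + 16)**2 = ((-1)**2 + 16)**2 = (1 + 16)**2 = 17**2 = 289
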